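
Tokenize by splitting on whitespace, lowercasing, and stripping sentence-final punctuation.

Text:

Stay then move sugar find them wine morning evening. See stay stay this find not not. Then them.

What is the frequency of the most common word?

Frequencies: stay:3, then:2, find:2, them:2, not:2, move:1, sugar:1, wine:1, morning:1, evening:1, see:1, this:1
Most common: 'stay' with frequency 3.

3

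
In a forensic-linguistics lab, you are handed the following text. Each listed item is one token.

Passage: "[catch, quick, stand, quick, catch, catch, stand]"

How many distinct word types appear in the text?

Distinct types: {catch, quick, stand}
V = 3

3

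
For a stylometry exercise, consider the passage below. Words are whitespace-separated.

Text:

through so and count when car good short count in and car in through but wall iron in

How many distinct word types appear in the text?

Distinct types: {and, but, car, count, good, in, iron, short, so, through, wall, when}
V = 12

12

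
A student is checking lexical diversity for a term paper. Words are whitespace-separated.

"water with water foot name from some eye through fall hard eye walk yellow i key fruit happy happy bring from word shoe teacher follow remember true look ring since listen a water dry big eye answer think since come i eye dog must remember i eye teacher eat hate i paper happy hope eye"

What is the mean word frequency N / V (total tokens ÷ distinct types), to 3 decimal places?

N = 55 tokens, V = 39 types.
Mean frequency = N / V = 55 / 39 = 1.410

1.410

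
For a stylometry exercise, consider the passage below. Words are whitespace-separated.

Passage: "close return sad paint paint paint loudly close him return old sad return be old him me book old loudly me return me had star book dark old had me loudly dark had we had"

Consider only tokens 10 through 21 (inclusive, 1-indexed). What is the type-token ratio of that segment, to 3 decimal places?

Segment tokens 10–21: return, old, sad, return, be, old, him, me, book, old, loudly, me
Segment N = 12, segment V = 8.
TTR = 8 / 12 = 0.667

0.667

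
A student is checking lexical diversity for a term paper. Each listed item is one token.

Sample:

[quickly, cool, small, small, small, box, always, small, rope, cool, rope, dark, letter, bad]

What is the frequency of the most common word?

Frequencies: small:4, cool:2, rope:2, quickly:1, box:1, always:1, dark:1, letter:1, bad:1
Most common: 'small' with frequency 4.

4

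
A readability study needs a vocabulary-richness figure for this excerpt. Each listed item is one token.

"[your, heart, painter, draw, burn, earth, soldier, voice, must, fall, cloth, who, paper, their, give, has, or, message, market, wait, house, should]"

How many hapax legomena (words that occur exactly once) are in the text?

22

Frequencies: your:1, heart:1, painter:1, draw:1, burn:1, earth:1, soldier:1, voice:1, must:1, fall:1, cloth:1, who:1, paper:1, their:1, give:1, has:1, or:1, message:1, market:1, wait:1, … (2 more, each freq 1)
Hapax (freq=1): burn, cloth, draw, earth, fall, give, has, heart, house, market, message, must, or, painter, paper, should, soldier, their, voice, wait, who, your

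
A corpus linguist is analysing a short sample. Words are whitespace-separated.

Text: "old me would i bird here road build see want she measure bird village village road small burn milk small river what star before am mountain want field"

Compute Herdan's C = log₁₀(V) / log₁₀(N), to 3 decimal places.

N = 28, V = 23.
log₁₀(V) = 1.361728, log₁₀(N) = 1.447158
C = 1.361728 / 1.447158 = 0.941

0.941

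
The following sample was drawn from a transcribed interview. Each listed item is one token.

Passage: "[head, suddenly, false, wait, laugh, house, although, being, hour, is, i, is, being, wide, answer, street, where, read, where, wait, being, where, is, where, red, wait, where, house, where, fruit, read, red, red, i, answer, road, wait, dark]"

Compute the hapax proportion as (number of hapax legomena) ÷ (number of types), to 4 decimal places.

0.5500

Frequencies: where:6, wait:4, being:3, is:3, red:3, house:2, i:2, answer:2, read:2, head:1, suddenly:1, false:1, laugh:1, although:1, hour:1, wide:1, street:1, fruit:1, road:1, dark:1
Hapax count = 11; type count = 20.
Ratio = 11 / 20 = 0.5500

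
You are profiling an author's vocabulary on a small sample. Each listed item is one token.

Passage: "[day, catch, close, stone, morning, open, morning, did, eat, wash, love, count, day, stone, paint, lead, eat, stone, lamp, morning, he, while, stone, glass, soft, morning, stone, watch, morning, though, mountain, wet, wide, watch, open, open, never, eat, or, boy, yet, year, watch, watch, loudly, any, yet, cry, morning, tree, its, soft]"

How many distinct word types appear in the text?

33

Distinct types: {any, boy, catch, close, count, cry, day, did, eat, glass, he, its, lamp, lead, loudly, love, morning, mountain, never, open, or, paint, soft, stone, though, tree, wash, watch, wet, while, wide, year, yet}
V = 33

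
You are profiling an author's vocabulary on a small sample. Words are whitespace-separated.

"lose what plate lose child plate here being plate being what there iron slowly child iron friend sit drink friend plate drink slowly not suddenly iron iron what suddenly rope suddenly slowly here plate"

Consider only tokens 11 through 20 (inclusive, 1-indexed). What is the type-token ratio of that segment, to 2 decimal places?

0.80

Segment tokens 11–20: what, there, iron, slowly, child, iron, friend, sit, drink, friend
Segment N = 10, segment V = 8.
TTR = 8 / 10 = 0.80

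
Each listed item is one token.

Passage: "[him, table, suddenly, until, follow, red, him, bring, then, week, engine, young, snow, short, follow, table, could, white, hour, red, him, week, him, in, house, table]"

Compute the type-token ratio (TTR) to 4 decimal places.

0.6923

N = 26 tokens, V = 18 types.
TTR = V / N = 18 / 26 = 0.6923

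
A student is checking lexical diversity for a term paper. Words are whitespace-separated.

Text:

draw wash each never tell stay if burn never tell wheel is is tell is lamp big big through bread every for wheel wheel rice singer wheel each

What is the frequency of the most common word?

Frequencies: wheel:4, tell:3, is:3, each:2, never:2, big:2, draw:1, wash:1, stay:1, if:1, burn:1, lamp:1, through:1, bread:1, every:1, for:1, rice:1, singer:1
Most common: 'wheel' with frequency 4.

4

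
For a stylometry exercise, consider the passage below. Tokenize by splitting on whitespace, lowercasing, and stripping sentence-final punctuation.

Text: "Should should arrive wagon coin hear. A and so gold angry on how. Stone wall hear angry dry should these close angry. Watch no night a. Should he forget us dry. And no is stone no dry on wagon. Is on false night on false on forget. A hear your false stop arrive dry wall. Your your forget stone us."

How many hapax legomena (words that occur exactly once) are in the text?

Frequencies: on:5, should:4, dry:4, hear:3, a:3, angry:3, stone:3, no:3, forget:3, false:3, your:3, arrive:2, wagon:2, and:2, wall:2, night:2, us:2, is:2, coin:1, so:1, … (7 more, each freq 1)
Hapax (freq=1): close, coin, gold, he, how, so, stop, these, watch

9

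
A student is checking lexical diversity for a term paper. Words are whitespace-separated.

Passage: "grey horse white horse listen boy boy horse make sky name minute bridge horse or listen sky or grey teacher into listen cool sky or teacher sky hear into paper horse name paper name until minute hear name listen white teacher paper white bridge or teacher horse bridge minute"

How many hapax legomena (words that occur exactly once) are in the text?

Frequencies: horse:6, listen:4, sky:4, name:4, or:4, teacher:4, white:3, minute:3, bridge:3, paper:3, grey:2, boy:2, into:2, hear:2, make:1, cool:1, until:1
Hapax (freq=1): cool, make, until

3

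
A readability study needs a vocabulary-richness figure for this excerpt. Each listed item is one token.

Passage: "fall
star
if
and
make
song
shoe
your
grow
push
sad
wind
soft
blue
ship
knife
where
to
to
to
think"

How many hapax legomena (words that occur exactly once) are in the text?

18

Frequencies: to:3, fall:1, star:1, if:1, and:1, make:1, song:1, shoe:1, your:1, grow:1, push:1, sad:1, wind:1, soft:1, blue:1, ship:1, knife:1, where:1, think:1
Hapax (freq=1): and, blue, fall, grow, if, knife, make, push, sad, ship, shoe, soft, song, star, think, where, wind, your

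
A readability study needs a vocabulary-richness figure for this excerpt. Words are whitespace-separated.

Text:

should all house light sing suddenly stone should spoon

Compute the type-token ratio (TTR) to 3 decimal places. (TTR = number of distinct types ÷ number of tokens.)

N = 9 tokens, V = 8 types.
TTR = V / N = 8 / 9 = 0.889

0.889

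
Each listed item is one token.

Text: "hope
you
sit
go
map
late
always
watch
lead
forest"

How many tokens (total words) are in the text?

Tokens: hope, you, sit, go, map, late, always, watch, lead, forest
N = 10

10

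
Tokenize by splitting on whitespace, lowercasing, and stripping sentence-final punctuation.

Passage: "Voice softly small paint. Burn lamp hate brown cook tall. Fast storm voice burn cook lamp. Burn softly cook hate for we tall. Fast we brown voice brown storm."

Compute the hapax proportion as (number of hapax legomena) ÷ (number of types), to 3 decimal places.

0.214

Frequencies: voice:3, burn:3, brown:3, cook:3, softly:2, lamp:2, hate:2, tall:2, fast:2, storm:2, we:2, small:1, paint:1, for:1
Hapax count = 3; type count = 14.
Ratio = 3 / 14 = 0.214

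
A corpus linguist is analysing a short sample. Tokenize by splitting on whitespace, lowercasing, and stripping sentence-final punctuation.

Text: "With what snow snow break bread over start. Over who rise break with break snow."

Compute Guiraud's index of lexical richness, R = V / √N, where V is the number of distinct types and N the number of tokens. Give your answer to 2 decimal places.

N = 15, V = 9.
√N = 3.872983
R = 9 / 3.872983 = 2.32

2.32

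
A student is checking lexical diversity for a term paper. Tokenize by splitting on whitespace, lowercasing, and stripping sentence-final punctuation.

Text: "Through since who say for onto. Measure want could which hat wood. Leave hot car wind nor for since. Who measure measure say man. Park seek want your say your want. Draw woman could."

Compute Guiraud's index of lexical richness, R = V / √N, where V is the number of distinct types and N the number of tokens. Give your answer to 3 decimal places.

3.944

N = 34, V = 23.
√N = 5.830952
R = 23 / 5.830952 = 3.944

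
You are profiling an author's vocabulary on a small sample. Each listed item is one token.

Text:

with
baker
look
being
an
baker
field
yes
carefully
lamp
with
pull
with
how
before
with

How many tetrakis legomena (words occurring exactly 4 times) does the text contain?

Frequencies: with:4, baker:2, look:1, being:1, an:1, field:1, yes:1, carefully:1, lamp:1, pull:1, how:1, before:1
Words with frequency 4: with

1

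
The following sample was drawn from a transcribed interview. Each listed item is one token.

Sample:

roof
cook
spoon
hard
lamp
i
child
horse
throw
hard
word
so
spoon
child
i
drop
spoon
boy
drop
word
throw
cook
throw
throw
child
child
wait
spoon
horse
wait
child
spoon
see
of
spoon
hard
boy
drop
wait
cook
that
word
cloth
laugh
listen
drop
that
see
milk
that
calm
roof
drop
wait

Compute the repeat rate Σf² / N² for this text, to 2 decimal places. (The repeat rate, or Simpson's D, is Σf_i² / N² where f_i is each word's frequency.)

Frequencies: spoon:6, child:5, drop:5, throw:4, wait:4, cook:3, hard:3, word:3, that:3, roof:2, i:2, horse:2, boy:2, see:2, lamp:1, so:1, of:1, cloth:1, laugh:1, listen:1, … (2 more, each freq 1)
Σf² = 182; N² = 2916
Repeat rate = 182 / 2916 = 0.06

0.06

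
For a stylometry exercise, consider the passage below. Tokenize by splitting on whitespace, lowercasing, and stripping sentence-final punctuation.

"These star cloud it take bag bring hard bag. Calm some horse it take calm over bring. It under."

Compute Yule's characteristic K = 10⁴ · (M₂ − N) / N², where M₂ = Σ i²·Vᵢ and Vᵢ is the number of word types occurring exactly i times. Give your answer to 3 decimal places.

387.812

Frequencies: it:3, take:2, bag:2, bring:2, calm:2, these:1, star:1, cloud:1, hard:1, some:1, horse:1, over:1, under:1
N = 19. Frequency spectrum: V_1=8, V_2=4, V_3=1
M₂ = 1²·8 + 2²·4 + 3²·1 = 33
K = 10000 × (33 − 19) / 19² = 387.812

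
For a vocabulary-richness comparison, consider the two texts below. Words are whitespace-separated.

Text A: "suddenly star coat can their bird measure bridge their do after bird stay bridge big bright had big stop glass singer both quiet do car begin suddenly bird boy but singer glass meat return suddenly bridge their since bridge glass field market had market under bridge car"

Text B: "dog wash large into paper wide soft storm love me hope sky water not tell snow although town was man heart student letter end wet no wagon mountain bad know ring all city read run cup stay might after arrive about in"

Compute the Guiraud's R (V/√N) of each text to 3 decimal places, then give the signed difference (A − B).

-2.251

A: V=29, N=47, R=4.230
B: V=42, N=42, R=6.481
Difference = 4.230 − 6.481 = -2.251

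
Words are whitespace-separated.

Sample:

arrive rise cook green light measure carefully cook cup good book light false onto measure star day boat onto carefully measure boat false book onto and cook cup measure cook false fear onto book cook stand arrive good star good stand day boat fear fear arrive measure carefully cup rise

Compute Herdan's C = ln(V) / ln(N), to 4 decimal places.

0.7388

N = 50, V = 18.
ln(V) = 2.890372, ln(N) = 3.912023
C = 2.890372 / 3.912023 = 0.7388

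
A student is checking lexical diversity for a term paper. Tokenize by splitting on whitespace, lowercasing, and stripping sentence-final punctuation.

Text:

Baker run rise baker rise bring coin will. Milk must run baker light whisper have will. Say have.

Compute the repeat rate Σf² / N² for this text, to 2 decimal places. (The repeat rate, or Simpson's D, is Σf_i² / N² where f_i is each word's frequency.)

0.10

Frequencies: baker:3, run:2, rise:2, will:2, have:2, bring:1, coin:1, milk:1, must:1, light:1, whisper:1, say:1
Σf² = 32; N² = 324
Repeat rate = 32 / 324 = 0.10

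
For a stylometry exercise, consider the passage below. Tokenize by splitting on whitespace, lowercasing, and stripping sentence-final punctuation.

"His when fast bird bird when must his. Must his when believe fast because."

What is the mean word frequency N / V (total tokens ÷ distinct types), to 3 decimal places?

N = 14 tokens, V = 7 types.
Mean frequency = N / V = 14 / 7 = 2.000

2.000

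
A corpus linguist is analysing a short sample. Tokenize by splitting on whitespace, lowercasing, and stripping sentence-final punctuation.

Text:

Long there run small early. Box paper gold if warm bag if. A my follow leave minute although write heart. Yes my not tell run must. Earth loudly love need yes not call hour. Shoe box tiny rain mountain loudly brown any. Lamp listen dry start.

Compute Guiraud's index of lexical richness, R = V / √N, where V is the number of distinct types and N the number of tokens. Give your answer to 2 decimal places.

5.75

N = 46, V = 39.
√N = 6.782330
R = 39 / 6.782330 = 5.75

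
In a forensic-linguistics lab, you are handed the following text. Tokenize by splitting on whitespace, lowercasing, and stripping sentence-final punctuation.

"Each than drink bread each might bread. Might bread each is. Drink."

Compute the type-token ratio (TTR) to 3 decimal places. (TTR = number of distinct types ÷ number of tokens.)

N = 12 tokens, V = 6 types.
TTR = V / N = 6 / 12 = 0.500

0.500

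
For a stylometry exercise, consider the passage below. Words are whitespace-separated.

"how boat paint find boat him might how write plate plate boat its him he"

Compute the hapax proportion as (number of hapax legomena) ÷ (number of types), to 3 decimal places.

Frequencies: boat:3, how:2, him:2, plate:2, paint:1, find:1, might:1, write:1, its:1, he:1
Hapax count = 6; type count = 10.
Ratio = 6 / 10 = 0.600

0.600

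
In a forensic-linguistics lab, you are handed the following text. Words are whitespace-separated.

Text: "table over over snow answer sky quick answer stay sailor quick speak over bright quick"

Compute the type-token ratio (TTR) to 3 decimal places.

0.667

N = 15 tokens, V = 10 types.
TTR = V / N = 10 / 15 = 0.667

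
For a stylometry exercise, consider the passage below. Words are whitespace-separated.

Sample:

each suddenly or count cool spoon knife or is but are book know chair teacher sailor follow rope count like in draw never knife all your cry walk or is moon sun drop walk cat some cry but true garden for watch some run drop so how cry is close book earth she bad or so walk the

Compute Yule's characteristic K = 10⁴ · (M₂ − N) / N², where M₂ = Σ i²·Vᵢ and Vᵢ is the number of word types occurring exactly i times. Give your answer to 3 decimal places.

130.797

Frequencies: or:4, is:3, cry:3, walk:3, count:2, knife:2, but:2, book:2, drop:2, some:2, so:2, each:1, suddenly:1, cool:1, spoon:1, are:1, know:1, chair:1, teacher:1, sailor:1, … (22 more, each freq 1)
N = 58. Frequency spectrum: V_1=31, V_2=7, V_3=3, V_4=1
M₂ = 1²·31 + 2²·7 + 3²·3 + 4²·1 = 102
K = 10000 × (102 − 58) / 58² = 130.797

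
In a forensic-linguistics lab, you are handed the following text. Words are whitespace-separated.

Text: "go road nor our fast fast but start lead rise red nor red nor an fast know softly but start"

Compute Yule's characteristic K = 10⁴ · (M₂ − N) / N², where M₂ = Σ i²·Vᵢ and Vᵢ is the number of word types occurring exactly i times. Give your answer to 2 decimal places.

450.00

Frequencies: nor:3, fast:3, but:2, start:2, red:2, go:1, road:1, our:1, lead:1, rise:1, an:1, know:1, softly:1
N = 20. Frequency spectrum: V_1=8, V_2=3, V_3=2
M₂ = 1²·8 + 2²·3 + 3²·2 = 38
K = 10000 × (38 − 20) / 20² = 450.00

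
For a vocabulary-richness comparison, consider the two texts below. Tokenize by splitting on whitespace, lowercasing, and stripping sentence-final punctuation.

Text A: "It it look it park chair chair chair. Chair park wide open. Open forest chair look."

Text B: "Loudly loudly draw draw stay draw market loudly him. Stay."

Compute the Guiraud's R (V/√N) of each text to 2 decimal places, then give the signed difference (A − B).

A: V=7, N=16, R=1.75
B: V=5, N=10, R=1.58
Difference = 1.75 − 1.58 = 0.17

0.17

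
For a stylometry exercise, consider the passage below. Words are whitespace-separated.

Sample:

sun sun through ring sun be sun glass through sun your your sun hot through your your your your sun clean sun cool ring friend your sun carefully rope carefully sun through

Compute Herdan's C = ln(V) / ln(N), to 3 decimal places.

N = 32, V = 12.
ln(V) = 2.484907, ln(N) = 3.465736
C = 2.484907 / 3.465736 = 0.717

0.717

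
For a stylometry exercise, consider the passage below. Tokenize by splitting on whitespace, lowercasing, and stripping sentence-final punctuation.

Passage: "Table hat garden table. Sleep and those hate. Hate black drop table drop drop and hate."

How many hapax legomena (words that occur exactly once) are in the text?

5

Frequencies: table:3, hate:3, drop:3, and:2, hat:1, garden:1, sleep:1, those:1, black:1
Hapax (freq=1): black, garden, hat, sleep, those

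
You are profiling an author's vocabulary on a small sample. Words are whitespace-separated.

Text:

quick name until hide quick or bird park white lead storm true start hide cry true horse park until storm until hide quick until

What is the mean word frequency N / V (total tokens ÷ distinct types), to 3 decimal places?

N = 24 tokens, V = 14 types.
Mean frequency = N / V = 24 / 14 = 1.714

1.714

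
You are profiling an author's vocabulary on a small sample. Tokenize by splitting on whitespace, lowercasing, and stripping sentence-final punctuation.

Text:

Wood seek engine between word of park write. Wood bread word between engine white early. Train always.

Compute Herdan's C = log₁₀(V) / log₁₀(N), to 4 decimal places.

N = 17, V = 13.
log₁₀(V) = 1.113943, log₁₀(N) = 1.230449
C = 1.113943 / 1.230449 = 0.9053

0.9053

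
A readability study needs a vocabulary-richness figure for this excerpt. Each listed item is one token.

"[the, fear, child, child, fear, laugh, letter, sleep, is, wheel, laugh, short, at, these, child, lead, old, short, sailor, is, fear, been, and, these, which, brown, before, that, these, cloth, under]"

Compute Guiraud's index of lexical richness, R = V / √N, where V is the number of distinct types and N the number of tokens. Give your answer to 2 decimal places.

N = 31, V = 22.
√N = 5.567764
R = 22 / 5.567764 = 3.95

3.95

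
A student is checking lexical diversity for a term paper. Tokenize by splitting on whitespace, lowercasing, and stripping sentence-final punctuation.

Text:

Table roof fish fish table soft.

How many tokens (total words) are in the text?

Tokens: table, roof, fish, fish, table, soft
N = 6

6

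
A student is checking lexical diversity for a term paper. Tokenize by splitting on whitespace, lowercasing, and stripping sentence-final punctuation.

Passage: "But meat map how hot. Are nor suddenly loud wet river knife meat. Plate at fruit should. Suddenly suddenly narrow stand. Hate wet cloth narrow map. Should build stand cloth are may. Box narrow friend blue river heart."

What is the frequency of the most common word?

Frequencies: suddenly:3, narrow:3, meat:2, map:2, are:2, wet:2, river:2, should:2, stand:2, cloth:2, but:1, how:1, hot:1, nor:1, loud:1, knife:1, plate:1, at:1, fruit:1, hate:1, … (6 more, each freq 1)
Most common: 'suddenly' with frequency 3.

3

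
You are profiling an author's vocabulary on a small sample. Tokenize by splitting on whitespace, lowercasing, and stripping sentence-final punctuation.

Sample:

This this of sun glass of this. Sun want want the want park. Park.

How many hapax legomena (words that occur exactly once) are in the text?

Frequencies: this:3, want:3, of:2, sun:2, park:2, glass:1, the:1
Hapax (freq=1): glass, the

2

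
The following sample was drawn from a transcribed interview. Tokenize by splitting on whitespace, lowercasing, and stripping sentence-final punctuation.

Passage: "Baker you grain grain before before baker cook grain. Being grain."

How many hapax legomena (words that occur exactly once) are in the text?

3

Frequencies: grain:4, baker:2, before:2, you:1, cook:1, being:1
Hapax (freq=1): being, cook, you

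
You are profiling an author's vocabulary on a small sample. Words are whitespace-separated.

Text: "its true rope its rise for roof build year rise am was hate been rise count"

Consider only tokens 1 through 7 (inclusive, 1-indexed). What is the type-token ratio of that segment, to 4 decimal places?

0.8571

Segment tokens 1–7: its, true, rope, its, rise, for, roof
Segment N = 7, segment V = 6.
TTR = 6 / 7 = 0.8571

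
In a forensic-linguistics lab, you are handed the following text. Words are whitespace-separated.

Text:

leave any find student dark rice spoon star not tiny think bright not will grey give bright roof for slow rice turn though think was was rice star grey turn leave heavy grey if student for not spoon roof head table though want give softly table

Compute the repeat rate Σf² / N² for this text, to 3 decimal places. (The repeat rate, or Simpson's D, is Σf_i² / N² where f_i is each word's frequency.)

Frequencies: rice:3, not:3, grey:3, leave:2, student:2, spoon:2, star:2, think:2, bright:2, give:2, roof:2, for:2, turn:2, though:2, was:2, table:2, any:1, find:1, dark:1, tiny:1, … (7 more, each freq 1)
Σf² = 90; N² = 2116
Repeat rate = 90 / 2116 = 0.043

0.043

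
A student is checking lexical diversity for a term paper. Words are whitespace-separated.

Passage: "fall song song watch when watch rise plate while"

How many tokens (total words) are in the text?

Tokens: fall, song, song, watch, when, watch, rise, plate, while
N = 9

9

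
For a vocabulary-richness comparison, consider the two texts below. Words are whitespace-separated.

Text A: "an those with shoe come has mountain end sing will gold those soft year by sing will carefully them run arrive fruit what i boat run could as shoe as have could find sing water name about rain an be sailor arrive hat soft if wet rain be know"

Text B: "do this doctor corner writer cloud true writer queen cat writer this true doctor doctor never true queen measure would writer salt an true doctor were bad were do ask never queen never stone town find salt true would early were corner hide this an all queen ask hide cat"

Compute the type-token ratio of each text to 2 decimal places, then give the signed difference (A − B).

TTR(A) = 36/49 = 0.73
TTR(B) = 23/50 = 0.46
Difference = 0.73 − 0.46 = 0.27

0.27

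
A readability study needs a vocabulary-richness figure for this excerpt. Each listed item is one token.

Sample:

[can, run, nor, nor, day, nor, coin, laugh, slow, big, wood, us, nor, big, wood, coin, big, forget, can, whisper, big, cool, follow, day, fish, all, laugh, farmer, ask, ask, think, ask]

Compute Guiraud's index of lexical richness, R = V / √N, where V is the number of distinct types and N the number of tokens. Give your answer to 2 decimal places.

N = 32, V = 19.
√N = 5.656854
R = 19 / 5.656854 = 3.36

3.36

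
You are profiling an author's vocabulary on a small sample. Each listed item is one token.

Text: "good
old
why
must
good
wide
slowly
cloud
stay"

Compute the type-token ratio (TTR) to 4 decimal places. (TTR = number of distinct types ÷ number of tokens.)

0.8889

N = 9 tokens, V = 8 types.
TTR = V / N = 8 / 9 = 0.8889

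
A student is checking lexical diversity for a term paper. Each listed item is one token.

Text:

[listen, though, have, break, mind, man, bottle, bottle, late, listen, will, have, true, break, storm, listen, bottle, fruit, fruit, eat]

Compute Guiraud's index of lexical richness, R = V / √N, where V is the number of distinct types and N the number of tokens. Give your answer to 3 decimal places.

N = 20, V = 13.
√N = 4.472136
R = 13 / 4.472136 = 2.907

2.907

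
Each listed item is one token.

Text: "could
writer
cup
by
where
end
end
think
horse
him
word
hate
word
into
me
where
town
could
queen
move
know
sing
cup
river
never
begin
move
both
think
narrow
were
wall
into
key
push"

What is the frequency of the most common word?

Frequencies: could:2, cup:2, where:2, end:2, think:2, word:2, into:2, move:2, writer:1, by:1, horse:1, him:1, hate:1, me:1, town:1, queen:1, know:1, sing:1, river:1, never:1, … (7 more, each freq 1)
Most common: 'could' with frequency 2.

2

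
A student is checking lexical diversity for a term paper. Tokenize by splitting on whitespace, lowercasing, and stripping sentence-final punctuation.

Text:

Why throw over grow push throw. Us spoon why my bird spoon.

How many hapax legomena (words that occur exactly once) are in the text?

Frequencies: why:2, throw:2, spoon:2, over:1, grow:1, push:1, us:1, my:1, bird:1
Hapax (freq=1): bird, grow, my, over, push, us

6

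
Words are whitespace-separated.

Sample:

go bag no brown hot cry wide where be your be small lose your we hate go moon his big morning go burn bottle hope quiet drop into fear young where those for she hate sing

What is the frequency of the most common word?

3

Frequencies: go:3, where:2, be:2, your:2, hate:2, bag:1, no:1, brown:1, hot:1, cry:1, wide:1, small:1, lose:1, we:1, moon:1, his:1, big:1, morning:1, burn:1, bottle:1, … (10 more, each freq 1)
Most common: 'go' with frequency 3.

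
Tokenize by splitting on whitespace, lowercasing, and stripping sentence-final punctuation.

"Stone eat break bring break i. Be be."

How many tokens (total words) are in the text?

Tokens: stone, eat, break, bring, break, i, be, be
N = 8

8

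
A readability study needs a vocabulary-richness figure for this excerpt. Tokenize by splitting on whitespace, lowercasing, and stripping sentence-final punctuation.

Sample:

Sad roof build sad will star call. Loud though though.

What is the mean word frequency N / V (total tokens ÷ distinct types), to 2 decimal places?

1.25

N = 10 tokens, V = 8 types.
Mean frequency = N / V = 10 / 8 = 1.25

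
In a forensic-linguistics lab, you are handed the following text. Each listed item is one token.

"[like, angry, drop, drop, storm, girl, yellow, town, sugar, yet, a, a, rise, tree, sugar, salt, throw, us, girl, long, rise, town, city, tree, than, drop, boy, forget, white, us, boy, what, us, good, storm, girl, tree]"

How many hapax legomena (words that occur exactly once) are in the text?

Frequencies: drop:3, girl:3, tree:3, us:3, storm:2, town:2, sugar:2, a:2, rise:2, boy:2, like:1, angry:1, yellow:1, yet:1, salt:1, throw:1, long:1, city:1, than:1, forget:1, … (3 more, each freq 1)
Hapax (freq=1): angry, city, forget, good, like, long, salt, than, throw, what, white, yellow, yet

13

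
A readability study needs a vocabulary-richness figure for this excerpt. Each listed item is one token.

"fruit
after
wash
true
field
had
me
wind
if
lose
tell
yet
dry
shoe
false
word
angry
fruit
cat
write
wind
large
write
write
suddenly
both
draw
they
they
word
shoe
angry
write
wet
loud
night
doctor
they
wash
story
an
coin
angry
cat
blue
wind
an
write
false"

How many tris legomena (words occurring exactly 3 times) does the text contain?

Frequencies: write:5, wind:3, angry:3, they:3, fruit:2, wash:2, shoe:2, false:2, word:2, cat:2, an:2, after:1, true:1, field:1, had:1, me:1, if:1, lose:1, tell:1, yet:1, … (12 more, each freq 1)
Words with frequency 3: angry, they, wind

3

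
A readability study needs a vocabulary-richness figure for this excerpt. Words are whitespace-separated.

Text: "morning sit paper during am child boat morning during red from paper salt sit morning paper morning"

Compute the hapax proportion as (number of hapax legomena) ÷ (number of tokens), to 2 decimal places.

0.35

Frequencies: morning:4, paper:3, sit:2, during:2, am:1, child:1, boat:1, red:1, from:1, salt:1
Hapax count = 6; token count = 17.
Ratio = 6 / 17 = 0.35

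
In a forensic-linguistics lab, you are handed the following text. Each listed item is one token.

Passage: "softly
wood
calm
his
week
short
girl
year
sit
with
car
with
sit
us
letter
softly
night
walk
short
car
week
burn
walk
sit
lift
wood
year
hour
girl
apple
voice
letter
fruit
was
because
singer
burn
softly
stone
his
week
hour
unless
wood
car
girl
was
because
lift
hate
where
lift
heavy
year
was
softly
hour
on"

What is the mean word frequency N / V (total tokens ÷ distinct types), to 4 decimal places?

N = 58 tokens, V = 30 types.
Mean frequency = N / V = 58 / 30 = 1.9333

1.9333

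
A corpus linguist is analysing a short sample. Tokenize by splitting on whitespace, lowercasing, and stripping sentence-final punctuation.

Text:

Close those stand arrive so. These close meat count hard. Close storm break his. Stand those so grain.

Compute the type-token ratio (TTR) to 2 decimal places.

0.72

N = 18 tokens, V = 13 types.
TTR = V / N = 13 / 18 = 0.72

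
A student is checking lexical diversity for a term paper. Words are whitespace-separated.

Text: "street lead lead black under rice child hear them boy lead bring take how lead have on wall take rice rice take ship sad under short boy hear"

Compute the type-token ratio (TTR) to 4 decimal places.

0.6429

N = 28 tokens, V = 18 types.
TTR = V / N = 18 / 28 = 0.6429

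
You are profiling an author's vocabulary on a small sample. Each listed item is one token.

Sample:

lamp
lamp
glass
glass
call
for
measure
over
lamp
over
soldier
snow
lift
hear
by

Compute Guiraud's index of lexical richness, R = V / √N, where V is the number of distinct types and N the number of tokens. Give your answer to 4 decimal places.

N = 15, V = 11.
√N = 3.872983
R = 11 / 3.872983 = 2.8402

2.8402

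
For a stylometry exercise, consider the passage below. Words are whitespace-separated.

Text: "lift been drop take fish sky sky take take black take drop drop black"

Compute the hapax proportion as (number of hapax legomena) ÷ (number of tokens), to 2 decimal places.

Frequencies: take:4, drop:3, sky:2, black:2, lift:1, been:1, fish:1
Hapax count = 3; token count = 14.
Ratio = 3 / 14 = 0.21

0.21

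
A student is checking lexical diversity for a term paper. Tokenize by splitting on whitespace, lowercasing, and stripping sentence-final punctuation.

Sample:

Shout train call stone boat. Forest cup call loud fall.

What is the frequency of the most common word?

Frequencies: call:2, shout:1, train:1, stone:1, boat:1, forest:1, cup:1, loud:1, fall:1
Most common: 'call' with frequency 2.

2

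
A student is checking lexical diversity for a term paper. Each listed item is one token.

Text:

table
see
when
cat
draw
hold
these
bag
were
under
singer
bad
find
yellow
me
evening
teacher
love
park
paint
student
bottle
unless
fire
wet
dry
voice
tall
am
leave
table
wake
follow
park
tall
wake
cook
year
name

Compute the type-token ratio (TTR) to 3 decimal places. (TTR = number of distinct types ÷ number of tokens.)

0.897

N = 39 tokens, V = 35 types.
TTR = V / N = 35 / 39 = 0.897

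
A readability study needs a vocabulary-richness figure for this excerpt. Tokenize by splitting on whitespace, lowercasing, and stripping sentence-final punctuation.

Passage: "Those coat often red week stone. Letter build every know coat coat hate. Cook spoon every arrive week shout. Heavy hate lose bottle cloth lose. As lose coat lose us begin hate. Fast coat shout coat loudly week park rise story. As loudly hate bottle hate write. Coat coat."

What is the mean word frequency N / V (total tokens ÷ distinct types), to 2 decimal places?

1.75

N = 49 tokens, V = 28 types.
Mean frequency = N / V = 49 / 28 = 1.75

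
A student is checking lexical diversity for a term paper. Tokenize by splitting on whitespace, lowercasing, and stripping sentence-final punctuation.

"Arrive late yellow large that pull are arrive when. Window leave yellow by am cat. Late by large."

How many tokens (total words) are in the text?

18

Tokens: arrive, late, yellow, large, that, pull, are, arrive, when, window, leave, yellow, by, am, cat, late, by, large
N = 18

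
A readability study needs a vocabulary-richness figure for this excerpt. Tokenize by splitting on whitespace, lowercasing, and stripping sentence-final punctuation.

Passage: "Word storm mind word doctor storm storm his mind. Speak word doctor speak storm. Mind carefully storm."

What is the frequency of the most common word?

5

Frequencies: storm:5, word:3, mind:3, doctor:2, speak:2, his:1, carefully:1
Most common: 'storm' with frequency 5.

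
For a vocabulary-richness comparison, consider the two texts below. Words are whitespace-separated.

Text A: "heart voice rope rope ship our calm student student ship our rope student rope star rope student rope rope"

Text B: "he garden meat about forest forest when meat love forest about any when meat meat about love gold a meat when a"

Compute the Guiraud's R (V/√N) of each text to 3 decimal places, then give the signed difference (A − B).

A: V=8, N=19, R=1.835
B: V=10, N=22, R=2.132
Difference = 1.835 − 2.132 = -0.297

-0.297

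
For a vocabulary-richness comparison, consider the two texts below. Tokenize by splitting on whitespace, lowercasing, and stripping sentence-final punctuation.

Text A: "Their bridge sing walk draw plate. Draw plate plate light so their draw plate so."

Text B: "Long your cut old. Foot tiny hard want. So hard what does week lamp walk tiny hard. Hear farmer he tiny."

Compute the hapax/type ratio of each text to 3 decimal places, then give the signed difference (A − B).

A: hapax=4, V=8, ratio=0.500
B: hapax=15, V=17, ratio=0.882
Difference = 0.500 − 0.882 = -0.382

-0.382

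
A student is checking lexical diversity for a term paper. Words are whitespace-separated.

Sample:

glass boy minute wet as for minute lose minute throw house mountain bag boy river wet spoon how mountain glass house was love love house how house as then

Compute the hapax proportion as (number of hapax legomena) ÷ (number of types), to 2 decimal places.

0.47

Frequencies: house:4, minute:3, glass:2, boy:2, wet:2, as:2, mountain:2, how:2, love:2, for:1, lose:1, throw:1, bag:1, river:1, spoon:1, was:1, then:1
Hapax count = 8; type count = 17.
Ratio = 8 / 17 = 0.47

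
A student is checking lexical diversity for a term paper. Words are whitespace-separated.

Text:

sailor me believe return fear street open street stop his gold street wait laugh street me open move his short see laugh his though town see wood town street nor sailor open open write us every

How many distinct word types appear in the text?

22

Distinct types: {believe, every, fear, gold, his, laugh, me, move, nor, open, return, sailor, see, short, stop, street, though, town, us, wait, wood, write}
V = 22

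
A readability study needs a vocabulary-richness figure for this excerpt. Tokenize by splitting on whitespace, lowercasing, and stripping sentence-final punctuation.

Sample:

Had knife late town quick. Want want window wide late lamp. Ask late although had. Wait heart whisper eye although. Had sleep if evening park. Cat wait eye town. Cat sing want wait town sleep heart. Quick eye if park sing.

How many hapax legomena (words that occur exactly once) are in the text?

Frequencies: had:3, late:3, town:3, want:3, wait:3, eye:3, quick:2, although:2, heart:2, sleep:2, if:2, park:2, cat:2, sing:2, knife:1, window:1, wide:1, lamp:1, ask:1, whisper:1, … (1 more, each freq 1)
Hapax (freq=1): ask, evening, knife, lamp, whisper, wide, window

7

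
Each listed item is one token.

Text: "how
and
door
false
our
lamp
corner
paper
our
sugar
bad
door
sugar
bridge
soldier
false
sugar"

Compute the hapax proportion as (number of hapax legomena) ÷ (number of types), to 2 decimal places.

0.67

Frequencies: sugar:3, door:2, false:2, our:2, how:1, and:1, lamp:1, corner:1, paper:1, bad:1, bridge:1, soldier:1
Hapax count = 8; type count = 12.
Ratio = 8 / 12 = 0.67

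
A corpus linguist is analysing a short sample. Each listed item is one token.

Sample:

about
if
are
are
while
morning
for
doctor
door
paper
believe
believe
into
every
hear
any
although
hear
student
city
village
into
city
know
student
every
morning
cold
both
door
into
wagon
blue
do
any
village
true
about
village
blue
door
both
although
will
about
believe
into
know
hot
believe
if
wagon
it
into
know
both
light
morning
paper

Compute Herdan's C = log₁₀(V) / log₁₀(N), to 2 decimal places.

N = 59, V = 29.
log₁₀(V) = 1.462398, log₁₀(N) = 1.770852
C = 1.462398 / 1.770852 = 0.83

0.83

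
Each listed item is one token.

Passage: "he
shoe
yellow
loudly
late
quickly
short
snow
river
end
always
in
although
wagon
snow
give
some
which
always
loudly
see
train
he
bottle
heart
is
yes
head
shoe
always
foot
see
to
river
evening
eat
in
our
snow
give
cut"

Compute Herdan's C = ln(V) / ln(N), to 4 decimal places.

0.9159

N = 41, V = 30.
ln(V) = 3.401197, ln(N) = 3.713572
C = 3.401197 / 3.713572 = 0.9159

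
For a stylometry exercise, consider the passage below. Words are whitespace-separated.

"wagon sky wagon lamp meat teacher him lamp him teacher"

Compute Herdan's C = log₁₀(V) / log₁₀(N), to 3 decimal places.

N = 10, V = 6.
log₁₀(V) = 0.778151, log₁₀(N) = 1.000000
C = 0.778151 / 1.000000 = 0.778

0.778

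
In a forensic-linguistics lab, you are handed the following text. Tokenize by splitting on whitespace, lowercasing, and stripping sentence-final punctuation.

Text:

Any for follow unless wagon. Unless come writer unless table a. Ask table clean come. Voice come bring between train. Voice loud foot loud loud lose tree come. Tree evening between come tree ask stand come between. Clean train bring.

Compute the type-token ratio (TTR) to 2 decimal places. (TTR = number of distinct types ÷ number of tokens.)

0.53

N = 40 tokens, V = 21 types.
TTR = V / N = 21 / 40 = 0.53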